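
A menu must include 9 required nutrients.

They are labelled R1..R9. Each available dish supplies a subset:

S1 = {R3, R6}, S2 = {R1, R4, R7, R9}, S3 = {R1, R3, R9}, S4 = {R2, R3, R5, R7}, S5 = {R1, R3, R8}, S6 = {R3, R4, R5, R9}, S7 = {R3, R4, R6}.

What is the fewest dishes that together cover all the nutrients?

S2 and S4 and S5 and S7 together: S2 ∪ S4 ∪ S5 ∪ S7 = {R1, R2, R3, R4, R5, R6, R7, R8, R9} — every nutrient is covered.
No 3 of the 7 dishes cover everything (all 35 combinations miss at least one nutrient), so 4 is optimal.

4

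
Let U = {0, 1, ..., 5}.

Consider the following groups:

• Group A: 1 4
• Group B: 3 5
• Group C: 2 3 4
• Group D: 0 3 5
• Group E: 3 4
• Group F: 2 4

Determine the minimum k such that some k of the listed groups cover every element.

Take {A, D, F}. Their union is {0, 1, 2, 3, 4, 5}, which is all 6 elements.
Only D contains 0, so D is forced; the remaining 3 elements need at least 2 more groups (each remaining group adds at most 2) — so at least 3 groups are needed, and 3 is optimal.

3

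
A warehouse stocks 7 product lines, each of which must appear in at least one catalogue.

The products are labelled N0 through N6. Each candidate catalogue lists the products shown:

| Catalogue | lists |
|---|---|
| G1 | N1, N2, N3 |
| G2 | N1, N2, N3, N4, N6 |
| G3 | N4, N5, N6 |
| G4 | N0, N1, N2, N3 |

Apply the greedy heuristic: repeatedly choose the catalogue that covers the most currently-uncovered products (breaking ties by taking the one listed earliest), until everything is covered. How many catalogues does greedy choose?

Greedy: pick G2 (covers 5 new) → pick G3 (covers 1 new) → pick G4 (covers 1 new). Total picks: 3.
(The true minimum cover uses only 2 catalogues, so greedy is not optimal here.)

3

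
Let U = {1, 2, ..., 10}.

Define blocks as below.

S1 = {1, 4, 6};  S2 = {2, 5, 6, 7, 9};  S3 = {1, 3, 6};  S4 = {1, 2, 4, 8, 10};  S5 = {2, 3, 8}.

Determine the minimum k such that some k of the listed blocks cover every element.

3

S2, S4, and S5 cover everything between them: the union {1, 2, 3, 4, 5, 6, 7, 8, 9, 10} is all of U.
Only S2 contains 5, so S2 is forced; the remaining 5 elements need at least 2 more blocks (each remaining block adds at most 4) — so at least 3 blocks are needed, and 3 is optimal.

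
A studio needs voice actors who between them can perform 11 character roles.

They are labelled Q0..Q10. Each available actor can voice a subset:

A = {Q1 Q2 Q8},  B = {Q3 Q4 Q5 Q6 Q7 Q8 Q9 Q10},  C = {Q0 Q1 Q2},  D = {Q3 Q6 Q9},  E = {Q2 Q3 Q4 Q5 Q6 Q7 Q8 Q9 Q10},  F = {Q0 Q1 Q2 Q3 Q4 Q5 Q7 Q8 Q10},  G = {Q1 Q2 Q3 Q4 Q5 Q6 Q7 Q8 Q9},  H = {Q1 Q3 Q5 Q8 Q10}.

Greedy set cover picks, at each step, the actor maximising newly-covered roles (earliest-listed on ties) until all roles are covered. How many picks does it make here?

2

Greedy: pick E (covers 9 new) → pick C (covers 2 new). Total picks: 2.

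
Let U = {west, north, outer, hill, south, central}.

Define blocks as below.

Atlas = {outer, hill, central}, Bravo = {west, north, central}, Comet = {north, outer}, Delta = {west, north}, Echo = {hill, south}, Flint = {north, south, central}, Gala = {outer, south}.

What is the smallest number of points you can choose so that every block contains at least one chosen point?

3

Take H = {north, outer, hill}. Each listed block contains at least one of these, so H is a hitting set of size 3.
No choice of 2 points meets every block, so 3 is the minimum.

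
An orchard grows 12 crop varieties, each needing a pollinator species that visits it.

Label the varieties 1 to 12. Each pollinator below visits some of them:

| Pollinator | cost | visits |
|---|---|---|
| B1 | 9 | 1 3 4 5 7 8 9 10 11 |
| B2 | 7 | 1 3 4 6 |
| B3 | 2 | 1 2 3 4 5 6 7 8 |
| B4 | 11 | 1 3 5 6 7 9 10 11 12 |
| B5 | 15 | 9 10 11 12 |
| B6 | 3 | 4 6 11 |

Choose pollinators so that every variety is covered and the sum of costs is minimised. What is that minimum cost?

13

B3, B4 together cover every variety (B3 ∪ B4 = {1, 2, 3, 4, 5, 6, 7, 8, 9, 10, 11, 12}); total cost 2 + 11 = 13.
No covering selection has total cost below 13.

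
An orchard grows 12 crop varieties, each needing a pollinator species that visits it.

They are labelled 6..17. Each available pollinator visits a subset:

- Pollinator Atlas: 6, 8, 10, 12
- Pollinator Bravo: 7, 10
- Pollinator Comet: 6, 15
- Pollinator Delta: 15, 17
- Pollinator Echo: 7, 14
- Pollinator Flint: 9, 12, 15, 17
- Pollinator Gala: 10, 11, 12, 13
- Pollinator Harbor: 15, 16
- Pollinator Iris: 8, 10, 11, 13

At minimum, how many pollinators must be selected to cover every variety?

Atlas and Echo and Flint and Harbor and Iris together: Atlas ∪ Echo ∪ Flint ∪ Harbor ∪ Iris = {6, 7, 8, 9, 10, 11, 12, 13, 14, 15, 16, 17} — every variety is covered.
No 4 of the 9 pollinators cover everything (all 126 combinations miss at least one variety), so 5 is optimal.

5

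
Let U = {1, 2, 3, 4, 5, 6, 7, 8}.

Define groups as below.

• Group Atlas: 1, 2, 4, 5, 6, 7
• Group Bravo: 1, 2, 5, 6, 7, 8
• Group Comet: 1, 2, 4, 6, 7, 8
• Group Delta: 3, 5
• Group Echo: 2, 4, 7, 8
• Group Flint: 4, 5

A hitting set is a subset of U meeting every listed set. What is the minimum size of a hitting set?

Take H = {5, 7}. Each listed group contains at least one of these, so H is a hitting set of size 2.
The groups Delta, Echo are pairwise disjoint, so any hitting set needs a separate point for each — at least 2. Hence 2 is optimal.

2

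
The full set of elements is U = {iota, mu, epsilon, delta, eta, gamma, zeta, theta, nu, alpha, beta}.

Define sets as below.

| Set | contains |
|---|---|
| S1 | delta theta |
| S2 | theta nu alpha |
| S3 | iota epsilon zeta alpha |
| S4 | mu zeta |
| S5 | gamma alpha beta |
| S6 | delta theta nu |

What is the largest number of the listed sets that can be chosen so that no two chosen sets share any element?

3

S1, S4, S5 are pairwise disjoint (S1={delta,theta}; S4={mu,zeta}; S5={gamma,alpha,beta}).
Every remaining set overlaps one of these, and no 4 of the listed sets are pairwise disjoint, so 3 is the maximum.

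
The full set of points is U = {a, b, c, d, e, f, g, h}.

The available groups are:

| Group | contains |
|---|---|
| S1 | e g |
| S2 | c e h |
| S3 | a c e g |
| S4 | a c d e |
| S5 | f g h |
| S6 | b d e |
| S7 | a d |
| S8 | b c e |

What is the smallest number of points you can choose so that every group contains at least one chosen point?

The 3 points {a, e, g} hit every group.
The groups S5, S7, S8 are pairwise disjoint, so any hitting set needs a separate point for each — at least 3. Hence 3 is optimal.

3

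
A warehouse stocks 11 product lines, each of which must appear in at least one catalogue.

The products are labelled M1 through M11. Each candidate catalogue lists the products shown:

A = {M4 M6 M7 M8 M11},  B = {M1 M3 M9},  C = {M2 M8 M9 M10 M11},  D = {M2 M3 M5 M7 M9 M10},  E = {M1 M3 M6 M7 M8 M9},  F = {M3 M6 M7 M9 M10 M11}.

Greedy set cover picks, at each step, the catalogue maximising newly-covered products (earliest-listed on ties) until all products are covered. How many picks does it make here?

3

Greedy: pick D (covers 6 new) → pick A (covers 4 new) → pick B (covers 1 new). Total picks: 3.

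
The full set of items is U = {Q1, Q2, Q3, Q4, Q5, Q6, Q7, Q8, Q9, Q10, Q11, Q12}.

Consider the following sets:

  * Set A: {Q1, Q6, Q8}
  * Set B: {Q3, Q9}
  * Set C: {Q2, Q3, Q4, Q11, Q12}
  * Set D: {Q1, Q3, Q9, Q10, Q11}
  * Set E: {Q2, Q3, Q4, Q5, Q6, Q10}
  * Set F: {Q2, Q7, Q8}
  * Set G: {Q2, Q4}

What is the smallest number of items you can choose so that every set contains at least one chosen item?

H = {Q1, Q2, Q3} meets every set (each contains at least one member of H), and |H| = 3.
The sets A, B, G are pairwise disjoint, so any hitting set needs a separate item for each — at least 3. Hence 3 is optimal.

3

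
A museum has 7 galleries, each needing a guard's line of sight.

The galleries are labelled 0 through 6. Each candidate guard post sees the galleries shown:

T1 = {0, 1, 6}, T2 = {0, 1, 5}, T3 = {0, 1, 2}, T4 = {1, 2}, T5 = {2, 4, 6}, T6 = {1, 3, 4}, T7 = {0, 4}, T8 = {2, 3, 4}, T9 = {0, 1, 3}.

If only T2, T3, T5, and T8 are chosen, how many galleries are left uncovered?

0

Union of T2, T3, T5, T8 = {0, 1, 2, 3, 4, 5, 6} — that's every gallery, so 0 are uncovered.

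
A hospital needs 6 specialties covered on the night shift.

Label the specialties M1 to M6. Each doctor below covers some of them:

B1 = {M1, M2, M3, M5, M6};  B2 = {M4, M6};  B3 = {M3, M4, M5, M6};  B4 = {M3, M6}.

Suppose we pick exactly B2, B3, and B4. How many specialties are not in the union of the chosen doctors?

2

Union of B2, B3, B4 = {M3, M4, M5, M6}.
Not covered: M1, M2 — 2 specialties.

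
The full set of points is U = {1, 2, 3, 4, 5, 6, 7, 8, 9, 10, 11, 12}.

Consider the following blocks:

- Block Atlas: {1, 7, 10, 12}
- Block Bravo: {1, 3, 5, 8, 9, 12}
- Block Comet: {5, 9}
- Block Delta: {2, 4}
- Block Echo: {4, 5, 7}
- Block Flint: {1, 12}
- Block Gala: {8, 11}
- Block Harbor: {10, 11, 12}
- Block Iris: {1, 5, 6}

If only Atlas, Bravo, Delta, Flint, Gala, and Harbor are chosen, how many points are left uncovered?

1

Union of Atlas, Bravo, Delta, Flint, Gala, Harbor = {1, 2, 3, 4, 5, 7, 8, 9, 10, 11, 12}.
Not covered: 6 — 1 point.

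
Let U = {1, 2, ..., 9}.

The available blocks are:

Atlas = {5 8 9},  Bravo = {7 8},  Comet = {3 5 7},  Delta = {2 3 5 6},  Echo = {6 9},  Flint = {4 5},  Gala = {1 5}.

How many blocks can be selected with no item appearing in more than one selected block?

3

Bravo, Echo, Gala are pairwise disjoint (Bravo={7,8}; Echo={6,9}; Gala={1,5}).
Every remaining block overlaps one of these, and no 4 of the listed blocks are pairwise disjoint, so 3 is the maximum.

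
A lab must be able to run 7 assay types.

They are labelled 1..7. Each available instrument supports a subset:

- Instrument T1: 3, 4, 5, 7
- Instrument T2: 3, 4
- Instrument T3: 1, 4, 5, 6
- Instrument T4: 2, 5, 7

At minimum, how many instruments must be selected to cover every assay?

3

T1 and T3 and T4 together: T1 ∪ T3 ∪ T4 = {1, 2, 3, 4, 5, 6, 7} — every assay is covered.
Only T3 contains 1, so T3 is forced; the remaining 3 assays need at least 2 more instruments (each remaining instrument adds at most 2) — so at least 3 instruments are needed, and 3 is optimal.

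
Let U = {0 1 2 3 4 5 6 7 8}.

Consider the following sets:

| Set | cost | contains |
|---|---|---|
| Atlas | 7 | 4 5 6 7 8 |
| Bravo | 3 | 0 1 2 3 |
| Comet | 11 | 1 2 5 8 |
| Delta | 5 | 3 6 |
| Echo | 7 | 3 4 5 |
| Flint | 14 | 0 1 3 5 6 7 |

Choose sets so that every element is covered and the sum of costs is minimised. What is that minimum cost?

10

Atlas, Bravo together cover every element (Atlas ∪ Bravo = {0, 1, 2, 3, 4, 5, 6, 7, 8}); total cost 7 + 3 = 10.
No covering selection has total cost below 10.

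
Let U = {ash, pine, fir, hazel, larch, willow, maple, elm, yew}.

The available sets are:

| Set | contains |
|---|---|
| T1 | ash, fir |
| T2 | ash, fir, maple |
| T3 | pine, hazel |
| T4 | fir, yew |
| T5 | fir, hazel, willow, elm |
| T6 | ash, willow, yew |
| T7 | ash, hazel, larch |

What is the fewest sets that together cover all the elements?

T2, T3, T5, T6, and T7 cover everything between them: the union {ash, pine, fir, hazel, larch, willow, maple, elm, yew} is all of U.
No 4 of the 7 sets cover everything (all 35 combinations miss at least one element), so 5 is optimal.

5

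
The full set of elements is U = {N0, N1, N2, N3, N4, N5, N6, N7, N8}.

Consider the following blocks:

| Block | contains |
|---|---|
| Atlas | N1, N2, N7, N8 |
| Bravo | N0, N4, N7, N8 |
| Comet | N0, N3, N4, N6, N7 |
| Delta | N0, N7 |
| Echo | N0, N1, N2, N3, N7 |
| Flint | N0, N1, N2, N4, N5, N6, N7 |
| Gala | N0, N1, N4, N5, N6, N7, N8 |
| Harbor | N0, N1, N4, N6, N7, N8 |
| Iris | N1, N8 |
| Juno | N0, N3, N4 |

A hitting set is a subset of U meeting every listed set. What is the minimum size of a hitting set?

2

H = {N0, N8} meets every block (each contains at least one member of H), and |H| = 2.
The blocks Delta, Iris are pairwise disjoint, so any hitting set needs a separate element for each — at least 2. Hence 2 is optimal.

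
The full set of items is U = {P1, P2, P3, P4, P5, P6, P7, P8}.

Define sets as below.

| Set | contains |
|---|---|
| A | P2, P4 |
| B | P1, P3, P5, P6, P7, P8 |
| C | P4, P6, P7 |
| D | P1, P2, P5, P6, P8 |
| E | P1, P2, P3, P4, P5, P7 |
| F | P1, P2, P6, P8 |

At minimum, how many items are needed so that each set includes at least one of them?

2

The 2 items {P4, P6} hit every set.
The sets A, B are pairwise disjoint, so any hitting set needs a separate item for each — at least 2. Hence 2 is optimal.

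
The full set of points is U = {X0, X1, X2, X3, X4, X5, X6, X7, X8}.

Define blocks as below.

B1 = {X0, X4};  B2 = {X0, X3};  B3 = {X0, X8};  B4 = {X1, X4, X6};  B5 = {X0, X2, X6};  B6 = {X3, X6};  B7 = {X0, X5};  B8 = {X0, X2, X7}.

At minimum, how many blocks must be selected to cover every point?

5

Take {B2, B3, B4, B7, B8}. Their union is {X0, X1, X2, X3, X4, X5, X6, X7, X8}, which is all 9 points.
No 4 of the 8 blocks cover everything (all 70 combinations miss at least one point), so 5 is optimal.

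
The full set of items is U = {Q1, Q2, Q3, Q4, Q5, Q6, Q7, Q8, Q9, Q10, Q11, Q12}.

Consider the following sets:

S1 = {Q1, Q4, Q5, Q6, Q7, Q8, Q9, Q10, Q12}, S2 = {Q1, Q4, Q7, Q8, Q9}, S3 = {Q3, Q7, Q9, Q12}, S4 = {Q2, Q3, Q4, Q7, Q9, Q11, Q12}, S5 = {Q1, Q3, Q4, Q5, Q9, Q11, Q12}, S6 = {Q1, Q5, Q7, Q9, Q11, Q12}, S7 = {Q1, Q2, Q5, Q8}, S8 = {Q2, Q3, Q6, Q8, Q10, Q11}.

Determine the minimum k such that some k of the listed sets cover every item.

2

Take {S1, S4}. Their union is {Q1, Q2, Q3, Q4, Q5, Q6, Q7, Q8, Q9, Q10, Q11, Q12}, which is all 12 items.
No single set has all 12 items (the largest, S1, has 9), so 2 is optimal.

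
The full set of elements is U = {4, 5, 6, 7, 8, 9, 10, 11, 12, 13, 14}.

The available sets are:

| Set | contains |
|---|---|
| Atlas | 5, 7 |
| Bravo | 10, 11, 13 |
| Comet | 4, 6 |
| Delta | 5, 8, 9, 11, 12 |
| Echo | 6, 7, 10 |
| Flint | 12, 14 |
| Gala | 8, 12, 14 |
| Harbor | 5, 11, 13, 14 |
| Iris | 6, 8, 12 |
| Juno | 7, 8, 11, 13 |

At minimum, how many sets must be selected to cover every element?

4

Comet, Delta, Echo, and Harbor cover everything between them: the union {4, 5, 6, 7, 8, 9, 10, 11, 12, 13, 14} is all of U.
No 3 of the 10 sets cover everything (all 120 combinations miss at least one element), so 4 is optimal.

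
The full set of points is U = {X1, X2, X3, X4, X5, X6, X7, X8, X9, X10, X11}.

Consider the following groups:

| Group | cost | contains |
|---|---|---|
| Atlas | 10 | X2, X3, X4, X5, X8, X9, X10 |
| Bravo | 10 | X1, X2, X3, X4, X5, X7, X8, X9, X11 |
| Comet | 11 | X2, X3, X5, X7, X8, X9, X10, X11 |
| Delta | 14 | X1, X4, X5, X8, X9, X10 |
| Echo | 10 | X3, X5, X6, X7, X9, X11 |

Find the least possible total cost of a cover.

Atlas, Bravo, Echo together cover every point (Atlas ∪ Bravo ∪ Echo = {X1, X2, X3, X4, X5, X6, X7, X8, X9, X10, X11}); total cost 10 + 10 + 10 = 30.
No covering selection has total cost below 30.

30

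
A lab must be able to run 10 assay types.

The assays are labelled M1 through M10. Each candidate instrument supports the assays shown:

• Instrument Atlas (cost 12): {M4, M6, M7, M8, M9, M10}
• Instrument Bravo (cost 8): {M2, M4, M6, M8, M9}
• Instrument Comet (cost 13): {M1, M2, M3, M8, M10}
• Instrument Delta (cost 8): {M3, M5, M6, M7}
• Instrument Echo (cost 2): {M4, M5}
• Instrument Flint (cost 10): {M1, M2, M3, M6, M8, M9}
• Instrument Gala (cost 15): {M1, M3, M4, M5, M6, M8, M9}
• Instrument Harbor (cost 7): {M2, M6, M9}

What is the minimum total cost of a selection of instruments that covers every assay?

Atlas, Echo, Flint together cover every assay (Atlas ∪ Echo ∪ Flint = {M1, M2, M3, M4, M5, M6, M7, M8, M9, M10}); total cost 12 + 2 + 10 = 24.
No covering selection has total cost below 24.

24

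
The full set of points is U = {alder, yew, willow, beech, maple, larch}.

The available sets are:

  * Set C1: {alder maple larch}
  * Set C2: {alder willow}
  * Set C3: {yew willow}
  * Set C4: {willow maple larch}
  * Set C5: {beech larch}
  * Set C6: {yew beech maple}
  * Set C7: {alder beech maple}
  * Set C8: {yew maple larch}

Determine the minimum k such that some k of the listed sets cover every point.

3

Take {C1, C3, C7}. Their union is {alder, yew, willow, beech, maple, larch}, which is all 6 points.
No 2 of the 8 sets cover everything (all 28 combinations miss at least one point), so 3 is optimal.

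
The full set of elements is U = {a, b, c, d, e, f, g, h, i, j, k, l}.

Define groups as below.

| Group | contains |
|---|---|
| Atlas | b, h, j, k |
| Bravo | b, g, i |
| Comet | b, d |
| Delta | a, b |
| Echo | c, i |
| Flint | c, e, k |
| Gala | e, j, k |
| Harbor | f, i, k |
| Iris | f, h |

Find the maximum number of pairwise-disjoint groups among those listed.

Delta, Echo, Gala, Iris are pairwise disjoint (Delta={a,b}; Echo={c,i}; Gala={e,j,k}; Iris={f,h}).
Every remaining group overlaps one of these, and no 5 of the listed groups are pairwise disjoint, so 4 is the maximum.

4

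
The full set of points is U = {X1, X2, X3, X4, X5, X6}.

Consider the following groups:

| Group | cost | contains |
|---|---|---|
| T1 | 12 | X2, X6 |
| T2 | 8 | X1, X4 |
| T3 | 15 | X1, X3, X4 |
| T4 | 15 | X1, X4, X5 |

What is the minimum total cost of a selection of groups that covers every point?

42

T1, T3, T4 together cover every point (T1 ∪ T3 ∪ T4 = {X1, X2, X3, X4, X5, X6}); total cost 12 + 15 + 15 = 42.
The greedy pick T2, T1, T3, T4 costs 50; no covering selection beats 42.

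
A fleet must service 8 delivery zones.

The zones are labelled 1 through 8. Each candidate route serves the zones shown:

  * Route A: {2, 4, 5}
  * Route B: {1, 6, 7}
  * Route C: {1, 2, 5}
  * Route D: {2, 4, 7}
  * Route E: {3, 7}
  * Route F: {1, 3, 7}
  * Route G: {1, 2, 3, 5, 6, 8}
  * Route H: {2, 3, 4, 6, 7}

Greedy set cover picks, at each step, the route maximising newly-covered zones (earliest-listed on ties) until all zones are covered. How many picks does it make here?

Greedy: pick G (covers 6 new) → pick D (covers 2 new). Total picks: 2.

2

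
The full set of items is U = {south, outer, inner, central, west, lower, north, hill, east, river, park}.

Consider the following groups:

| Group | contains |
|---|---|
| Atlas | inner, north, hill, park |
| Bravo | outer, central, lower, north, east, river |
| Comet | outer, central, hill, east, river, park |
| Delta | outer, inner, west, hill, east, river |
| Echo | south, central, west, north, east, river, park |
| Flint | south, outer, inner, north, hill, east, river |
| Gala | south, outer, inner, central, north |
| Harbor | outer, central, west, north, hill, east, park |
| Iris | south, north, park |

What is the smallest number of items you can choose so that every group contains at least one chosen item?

2

The 2 items {north, hill} hit every group.
The groups Delta, Iris are pairwise disjoint, so any hitting set needs a separate item for each — at least 2. Hence 2 is optimal.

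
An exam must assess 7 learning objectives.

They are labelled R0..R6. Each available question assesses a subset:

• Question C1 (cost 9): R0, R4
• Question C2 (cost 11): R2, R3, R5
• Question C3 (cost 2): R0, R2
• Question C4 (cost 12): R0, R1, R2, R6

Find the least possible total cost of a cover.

C1, C2, C4 together cover every objective (C1 ∪ C2 ∪ C4 = {R0, R1, R2, R3, R4, R5, R6}); total cost 9 + 11 + 12 = 32.
The greedy pick C3, C2, C4, C1 costs 34; no covering selection beats 32.

32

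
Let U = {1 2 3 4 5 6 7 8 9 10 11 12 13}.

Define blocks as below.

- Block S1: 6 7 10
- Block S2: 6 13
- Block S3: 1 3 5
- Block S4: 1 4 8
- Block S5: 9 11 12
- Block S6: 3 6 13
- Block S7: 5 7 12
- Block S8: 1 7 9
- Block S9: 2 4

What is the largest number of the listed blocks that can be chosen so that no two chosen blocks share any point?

S1, S3, S5, S9 are pairwise disjoint (S1={6,7,10}; S3={1,3,5}; S5={9,11,12}; S9={2,4}).
Every remaining block overlaps one of these, and no 5 of the listed blocks are pairwise disjoint, so 4 is the maximum.

4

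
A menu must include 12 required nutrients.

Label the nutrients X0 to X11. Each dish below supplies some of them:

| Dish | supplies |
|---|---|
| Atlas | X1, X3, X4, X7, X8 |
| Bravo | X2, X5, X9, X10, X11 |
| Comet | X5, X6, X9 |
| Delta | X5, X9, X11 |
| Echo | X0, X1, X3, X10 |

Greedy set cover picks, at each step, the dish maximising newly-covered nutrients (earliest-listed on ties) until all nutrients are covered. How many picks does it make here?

4

Greedy: pick Atlas (covers 5 new) → pick Bravo (covers 5 new) → pick Comet (covers 1 new) → pick Echo (covers 1 new). Total picks: 4.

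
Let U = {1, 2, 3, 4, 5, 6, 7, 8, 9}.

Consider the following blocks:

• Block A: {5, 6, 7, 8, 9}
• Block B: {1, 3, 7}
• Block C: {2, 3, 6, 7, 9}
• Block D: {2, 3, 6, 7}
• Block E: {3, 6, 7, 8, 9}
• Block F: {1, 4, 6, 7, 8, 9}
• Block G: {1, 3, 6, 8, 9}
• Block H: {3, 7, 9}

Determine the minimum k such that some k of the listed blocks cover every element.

A, D, and F cover everything between them: the union {1, 2, 3, 4, 5, 6, 7, 8, 9} is all of U.
Only F contains 4, so F is forced; the remaining 3 elements need at least 2 more blocks (each remaining block adds at most 2) — so at least 3 blocks are needed, and 3 is optimal.

3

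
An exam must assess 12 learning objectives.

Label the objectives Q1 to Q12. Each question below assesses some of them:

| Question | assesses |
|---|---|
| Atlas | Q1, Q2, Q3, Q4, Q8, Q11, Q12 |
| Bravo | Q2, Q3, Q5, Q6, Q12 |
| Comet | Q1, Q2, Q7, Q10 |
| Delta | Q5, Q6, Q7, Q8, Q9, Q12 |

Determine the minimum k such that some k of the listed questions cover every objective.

Take {Atlas, Comet, Delta}. Their union is {Q1, Q2, Q3, Q4, Q5, Q6, Q7, Q8, Q9, Q10, Q11, Q12}, which is all 12 objectives.
Only Atlas contains Q4, so Atlas is forced; the remaining 5 objectives need at least 2 more questions (each remaining question adds at most 4) — so at least 3 questions are needed, and 3 is optimal.

3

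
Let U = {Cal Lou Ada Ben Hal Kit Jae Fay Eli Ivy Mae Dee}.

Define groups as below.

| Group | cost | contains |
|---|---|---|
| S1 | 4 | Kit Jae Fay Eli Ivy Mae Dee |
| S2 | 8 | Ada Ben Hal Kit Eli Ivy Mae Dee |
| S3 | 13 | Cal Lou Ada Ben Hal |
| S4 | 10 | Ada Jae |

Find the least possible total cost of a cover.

17

S1, S3 together cover every element (S1 ∪ S3 = {Cal, Lou, Ada, Ben, Hal, Kit, Jae, Fay, Eli, Ivy, Mae, Dee}); total cost 4 + 13 = 17.
No covering selection has total cost below 17.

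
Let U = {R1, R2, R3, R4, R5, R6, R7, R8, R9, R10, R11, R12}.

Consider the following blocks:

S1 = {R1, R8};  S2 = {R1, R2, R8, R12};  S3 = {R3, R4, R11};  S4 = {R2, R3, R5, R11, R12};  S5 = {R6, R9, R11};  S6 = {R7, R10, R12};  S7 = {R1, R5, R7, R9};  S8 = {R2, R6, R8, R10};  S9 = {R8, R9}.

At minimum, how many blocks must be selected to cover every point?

Take {S2, S3, S7, S8}. Their union is {R1, R2, R3, R4, R5, R6, R7, R8, R9, R10, R11, R12}, which is all 12 points.
Only S3 contains R4, so S3 is forced; the remaining 9 points need at least 3 more blocks (each remaining block adds at most 4) — so at least 4 blocks are needed, and 4 is optimal.

4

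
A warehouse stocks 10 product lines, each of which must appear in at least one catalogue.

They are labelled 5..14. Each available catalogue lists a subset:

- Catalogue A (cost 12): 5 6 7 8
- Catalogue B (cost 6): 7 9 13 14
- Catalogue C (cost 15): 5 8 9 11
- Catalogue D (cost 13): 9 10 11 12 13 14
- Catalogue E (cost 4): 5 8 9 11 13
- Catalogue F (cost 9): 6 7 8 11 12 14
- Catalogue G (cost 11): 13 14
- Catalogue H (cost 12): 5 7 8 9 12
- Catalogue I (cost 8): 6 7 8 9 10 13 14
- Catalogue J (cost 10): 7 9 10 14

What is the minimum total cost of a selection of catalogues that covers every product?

E, F, I together cover every product (E ∪ F ∪ I = {5, 6, 7, 8, 9, 10, 11, 12, 13, 14}); total cost 4 + 9 + 8 = 21.
No covering selection has total cost below 21.

21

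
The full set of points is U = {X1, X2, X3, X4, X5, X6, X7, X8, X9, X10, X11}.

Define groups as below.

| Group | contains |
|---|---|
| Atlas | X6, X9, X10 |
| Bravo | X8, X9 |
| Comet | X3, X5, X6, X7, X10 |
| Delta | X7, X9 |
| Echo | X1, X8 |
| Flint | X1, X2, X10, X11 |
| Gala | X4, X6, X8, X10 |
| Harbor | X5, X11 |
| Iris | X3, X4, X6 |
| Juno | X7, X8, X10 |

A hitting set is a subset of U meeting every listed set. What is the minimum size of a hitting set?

H = {X3, X8, X9, X11} meets every group (each contains at least one member of H), and |H| = 4.
The groups Delta, Echo, Harbor, Iris are pairwise disjoint, so any hitting set needs a separate point for each — at least 4. Hence 4 is optimal.

4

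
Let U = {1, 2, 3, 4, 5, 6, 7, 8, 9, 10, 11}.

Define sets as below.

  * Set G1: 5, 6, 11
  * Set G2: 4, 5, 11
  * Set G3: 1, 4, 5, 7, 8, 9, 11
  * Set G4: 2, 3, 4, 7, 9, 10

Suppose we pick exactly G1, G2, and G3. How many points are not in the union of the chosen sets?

Union of G1, G2, G3 = {1, 4, 5, 6, 7, 8, 9, 11}.
Not covered: 2, 3, 10 — 3 points.

3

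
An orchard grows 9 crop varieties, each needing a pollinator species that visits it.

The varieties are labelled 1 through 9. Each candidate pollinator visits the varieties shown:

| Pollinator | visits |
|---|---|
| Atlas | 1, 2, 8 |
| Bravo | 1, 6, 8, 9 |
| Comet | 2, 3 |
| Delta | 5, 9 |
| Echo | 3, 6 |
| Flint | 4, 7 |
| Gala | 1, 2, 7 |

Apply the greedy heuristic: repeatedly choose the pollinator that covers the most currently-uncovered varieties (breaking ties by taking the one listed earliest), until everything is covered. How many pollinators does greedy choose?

Greedy: pick Bravo (covers 4 new) → pick Comet (covers 2 new) → pick Flint (covers 2 new) → pick Delta (covers 1 new). Total picks: 4.

4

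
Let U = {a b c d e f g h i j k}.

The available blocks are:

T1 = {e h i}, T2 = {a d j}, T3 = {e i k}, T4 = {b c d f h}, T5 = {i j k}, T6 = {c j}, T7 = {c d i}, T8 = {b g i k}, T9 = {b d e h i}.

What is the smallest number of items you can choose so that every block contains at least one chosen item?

Take T = {d, i, j}. Each listed block contains at least one of these, so T is a hitting set of size 3.
No choice of 2 items meets every block, so 3 is the minimum.

3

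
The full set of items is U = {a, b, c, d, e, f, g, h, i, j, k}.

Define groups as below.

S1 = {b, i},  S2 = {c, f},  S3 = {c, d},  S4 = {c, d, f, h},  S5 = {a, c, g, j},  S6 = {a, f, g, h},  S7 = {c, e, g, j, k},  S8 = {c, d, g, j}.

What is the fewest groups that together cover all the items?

4

S1, S6, S7, and S8 cover everything between them: the union {a, b, c, d, e, f, g, h, i, j, k} is all of U.
No 3 of the 8 groups cover everything (all 56 combinations miss at least one item), so 4 is optimal.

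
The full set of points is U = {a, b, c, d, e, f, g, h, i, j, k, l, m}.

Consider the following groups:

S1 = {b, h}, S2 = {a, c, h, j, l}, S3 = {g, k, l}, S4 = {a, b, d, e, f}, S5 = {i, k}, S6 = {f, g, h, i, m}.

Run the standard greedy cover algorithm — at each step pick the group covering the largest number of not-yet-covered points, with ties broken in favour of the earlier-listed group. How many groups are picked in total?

4

Greedy: pick S2 (covers 5 new) → pick S4 (covers 4 new) → pick S6 (covers 3 new) → pick S3 (covers 1 new). Total picks: 4.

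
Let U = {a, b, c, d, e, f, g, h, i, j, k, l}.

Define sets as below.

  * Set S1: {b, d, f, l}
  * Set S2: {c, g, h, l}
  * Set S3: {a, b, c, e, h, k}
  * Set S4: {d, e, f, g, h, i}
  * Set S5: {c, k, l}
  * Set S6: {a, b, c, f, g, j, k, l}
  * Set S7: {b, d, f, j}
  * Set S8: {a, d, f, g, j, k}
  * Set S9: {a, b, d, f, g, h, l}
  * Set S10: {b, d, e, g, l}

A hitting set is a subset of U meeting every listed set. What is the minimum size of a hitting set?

2

The 2 elements {c, d} hit every set.
The sets S4, S5 are pairwise disjoint, so any hitting set needs a separate element for each — at least 2. Hence 2 is optimal.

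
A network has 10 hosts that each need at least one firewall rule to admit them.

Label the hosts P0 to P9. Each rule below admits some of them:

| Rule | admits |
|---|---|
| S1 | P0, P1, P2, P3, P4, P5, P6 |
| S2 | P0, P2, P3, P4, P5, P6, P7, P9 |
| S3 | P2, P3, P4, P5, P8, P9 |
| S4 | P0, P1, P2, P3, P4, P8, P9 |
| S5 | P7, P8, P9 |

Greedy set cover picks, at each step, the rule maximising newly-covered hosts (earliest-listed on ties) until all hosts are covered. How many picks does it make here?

Greedy: pick S2 (covers 8 new) → pick S4 (covers 2 new). Total picks: 2.

2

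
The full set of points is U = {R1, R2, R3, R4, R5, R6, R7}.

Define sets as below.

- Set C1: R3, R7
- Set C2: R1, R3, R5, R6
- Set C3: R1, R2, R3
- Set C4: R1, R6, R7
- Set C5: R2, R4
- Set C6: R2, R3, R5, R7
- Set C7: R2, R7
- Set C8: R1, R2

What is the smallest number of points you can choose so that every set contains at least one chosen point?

Take H = {R2, R3, R6}. Each listed set contains at least one of these, so H is a hitting set of size 3.
No choice of 2 points meets every set, so 3 is the minimum.

3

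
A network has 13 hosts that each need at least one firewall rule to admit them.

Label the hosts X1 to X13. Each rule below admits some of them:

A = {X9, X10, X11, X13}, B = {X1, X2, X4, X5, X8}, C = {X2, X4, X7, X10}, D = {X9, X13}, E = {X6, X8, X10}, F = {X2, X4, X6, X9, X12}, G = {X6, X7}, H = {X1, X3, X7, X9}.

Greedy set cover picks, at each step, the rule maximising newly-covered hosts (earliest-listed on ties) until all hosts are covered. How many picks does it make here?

4

Greedy: pick B (covers 5 new) → pick A (covers 4 new) → pick F (covers 2 new) → pick H (covers 2 new). Total picks: 4.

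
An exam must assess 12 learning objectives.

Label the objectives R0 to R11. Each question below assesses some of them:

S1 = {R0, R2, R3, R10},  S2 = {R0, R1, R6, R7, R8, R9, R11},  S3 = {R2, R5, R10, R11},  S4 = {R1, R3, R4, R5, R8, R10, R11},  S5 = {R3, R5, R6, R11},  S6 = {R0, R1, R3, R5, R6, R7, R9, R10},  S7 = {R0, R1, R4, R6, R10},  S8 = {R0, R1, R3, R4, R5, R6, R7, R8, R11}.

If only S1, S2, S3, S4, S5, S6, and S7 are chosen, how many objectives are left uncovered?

Union of S1, S2, S3, S4, S5, S6, S7 = {R0, R1, R2, R3, R4, R5, R6, R7, R8, R9, R10, R11} — that's every objective, so 0 are uncovered.

0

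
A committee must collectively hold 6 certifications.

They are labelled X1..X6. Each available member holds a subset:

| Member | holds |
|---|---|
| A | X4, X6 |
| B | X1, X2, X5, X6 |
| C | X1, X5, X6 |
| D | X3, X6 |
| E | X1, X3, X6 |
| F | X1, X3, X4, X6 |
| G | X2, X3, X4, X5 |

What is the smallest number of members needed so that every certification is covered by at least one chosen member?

2

Take {F, G}. Their union is {X1, X2, X3, X4, X5, X6}, which is all 6 certifications.
No single member has all 6 certifications (the largest, B, has 4), so 2 is optimal.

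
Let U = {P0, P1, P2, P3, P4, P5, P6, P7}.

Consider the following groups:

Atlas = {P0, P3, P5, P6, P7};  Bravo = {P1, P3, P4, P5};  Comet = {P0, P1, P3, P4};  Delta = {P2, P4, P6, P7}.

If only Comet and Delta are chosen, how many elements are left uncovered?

Union of Comet, Delta = {P0, P1, P2, P3, P4, P6, P7}.
Not covered: P5 — 1 element.

1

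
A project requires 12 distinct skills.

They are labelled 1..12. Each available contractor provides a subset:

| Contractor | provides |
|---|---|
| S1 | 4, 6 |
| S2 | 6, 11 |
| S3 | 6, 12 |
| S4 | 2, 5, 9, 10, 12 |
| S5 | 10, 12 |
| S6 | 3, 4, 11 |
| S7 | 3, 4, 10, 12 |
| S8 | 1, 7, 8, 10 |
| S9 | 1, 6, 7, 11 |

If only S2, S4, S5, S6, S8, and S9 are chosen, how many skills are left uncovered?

0

Union of S2, S4, S5, S6, S8, S9 = {1, 2, 3, 4, 5, 6, 7, 8, 9, 10, 11, 12} — that's every skill, so 0 are uncovered.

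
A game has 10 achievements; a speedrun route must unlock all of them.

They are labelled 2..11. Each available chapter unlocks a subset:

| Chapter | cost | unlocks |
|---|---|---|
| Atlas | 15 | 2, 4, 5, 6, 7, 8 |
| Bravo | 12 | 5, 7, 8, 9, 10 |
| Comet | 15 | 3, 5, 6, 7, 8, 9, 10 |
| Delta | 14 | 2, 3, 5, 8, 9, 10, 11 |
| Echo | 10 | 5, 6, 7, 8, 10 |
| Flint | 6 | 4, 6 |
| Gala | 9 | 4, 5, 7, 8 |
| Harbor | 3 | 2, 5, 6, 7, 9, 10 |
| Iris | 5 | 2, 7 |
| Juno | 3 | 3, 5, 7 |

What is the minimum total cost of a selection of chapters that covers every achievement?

Delta, Flint, Harbor together cover every achievement (Delta ∪ Flint ∪ Harbor = {2, 3, 4, 5, 6, 7, 8, 9, 10, 11}); total cost 14 + 6 + 3 = 23.
The greedy pick Harbor, Juno, Gala, Delta costs 29; no covering selection beats 23.

23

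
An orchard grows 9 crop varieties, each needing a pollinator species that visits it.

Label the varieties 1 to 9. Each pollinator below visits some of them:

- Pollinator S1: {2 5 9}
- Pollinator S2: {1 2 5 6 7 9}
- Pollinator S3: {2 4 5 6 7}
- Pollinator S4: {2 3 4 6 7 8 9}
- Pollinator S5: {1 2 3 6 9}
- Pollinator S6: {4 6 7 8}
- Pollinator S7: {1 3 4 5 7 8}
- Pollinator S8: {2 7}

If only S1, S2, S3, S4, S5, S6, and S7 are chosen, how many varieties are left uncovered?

0

Union of S1, S2, S3, S4, S5, S6, S7 = {1, 2, 3, 4, 5, 6, 7, 8, 9} — that's every variety, so 0 are uncovered.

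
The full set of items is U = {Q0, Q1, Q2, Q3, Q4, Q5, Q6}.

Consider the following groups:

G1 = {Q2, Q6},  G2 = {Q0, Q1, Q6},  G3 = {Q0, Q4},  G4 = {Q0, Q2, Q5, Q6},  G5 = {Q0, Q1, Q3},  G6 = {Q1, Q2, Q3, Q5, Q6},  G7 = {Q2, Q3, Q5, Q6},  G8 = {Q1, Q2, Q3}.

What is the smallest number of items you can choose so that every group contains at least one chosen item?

2

Take H = {Q0, Q2}. Each listed group contains at least one of these, so H is a hitting set of size 2.
The groups G1, G3 are pairwise disjoint, so any hitting set needs a separate item for each — at least 2. Hence 2 is optimal.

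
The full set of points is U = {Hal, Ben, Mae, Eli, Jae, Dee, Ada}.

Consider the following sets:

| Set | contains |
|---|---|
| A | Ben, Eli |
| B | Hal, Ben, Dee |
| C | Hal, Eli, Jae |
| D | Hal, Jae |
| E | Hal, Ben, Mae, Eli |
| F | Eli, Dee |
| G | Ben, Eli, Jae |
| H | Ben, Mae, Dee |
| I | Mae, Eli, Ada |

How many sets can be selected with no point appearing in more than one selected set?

2

D, I are pairwise disjoint (D={Hal,Jae}; I={Mae,Eli,Ada}).
Every remaining set overlaps one of these, and no 3 of the listed sets are pairwise disjoint, so 2 is the maximum.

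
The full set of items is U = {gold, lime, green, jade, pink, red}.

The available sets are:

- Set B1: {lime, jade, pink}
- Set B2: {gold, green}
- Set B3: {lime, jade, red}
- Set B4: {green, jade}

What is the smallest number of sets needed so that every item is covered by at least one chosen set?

3

B1 and B2 and B3 together: B1 ∪ B2 ∪ B3 = {gold, lime, green, jade, pink, red} — every item is covered.
Only B2 contains gold, so B2 is forced; the remaining 4 items need at least 2 more sets (each remaining set adds at most 3) — so at least 3 sets are needed, and 3 is optimal.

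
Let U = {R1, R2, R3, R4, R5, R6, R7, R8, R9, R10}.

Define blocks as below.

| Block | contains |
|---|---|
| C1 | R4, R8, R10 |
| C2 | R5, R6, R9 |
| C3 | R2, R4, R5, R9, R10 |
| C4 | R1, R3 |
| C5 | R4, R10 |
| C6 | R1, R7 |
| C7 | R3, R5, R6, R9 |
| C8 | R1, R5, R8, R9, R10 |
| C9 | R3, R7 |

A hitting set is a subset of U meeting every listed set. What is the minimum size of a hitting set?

4

The 4 elements {R1, R3, R9, R10} hit every block.
No choice of 3 elements meets every block, so 4 is the minimum.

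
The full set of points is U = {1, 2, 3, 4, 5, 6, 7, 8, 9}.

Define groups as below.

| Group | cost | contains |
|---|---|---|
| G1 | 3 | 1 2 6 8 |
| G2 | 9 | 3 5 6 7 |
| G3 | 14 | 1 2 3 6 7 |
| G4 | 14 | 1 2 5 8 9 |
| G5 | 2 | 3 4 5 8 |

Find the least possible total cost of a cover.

G2, G4, G5 together cover every point (G2 ∪ G4 ∪ G5 = {1, 2, 3, 4, 5, 6, 7, 8, 9}); total cost 9 + 14 + 2 = 25.
The greedy pick G5, G1, G2, G4 costs 28; no covering selection beats 25.

25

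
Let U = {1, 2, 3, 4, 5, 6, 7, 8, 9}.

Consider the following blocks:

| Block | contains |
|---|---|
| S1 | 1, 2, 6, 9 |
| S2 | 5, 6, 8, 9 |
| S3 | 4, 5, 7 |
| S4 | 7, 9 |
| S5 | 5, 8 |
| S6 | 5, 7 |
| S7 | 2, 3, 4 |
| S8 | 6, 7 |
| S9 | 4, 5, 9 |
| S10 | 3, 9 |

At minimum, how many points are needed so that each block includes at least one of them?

Take H = {4, 7, 8, 9}. Each listed block contains at least one of these, so H is a hitting set of size 4.
No choice of 3 points meets every block, so 4 is the minimum.

4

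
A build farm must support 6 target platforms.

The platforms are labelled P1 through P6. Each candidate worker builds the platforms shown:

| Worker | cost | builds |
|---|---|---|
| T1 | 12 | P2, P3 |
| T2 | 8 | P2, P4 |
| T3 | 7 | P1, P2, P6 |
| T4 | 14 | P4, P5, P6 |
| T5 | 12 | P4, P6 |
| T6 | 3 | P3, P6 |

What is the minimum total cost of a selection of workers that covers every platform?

T3, T4, T6 together cover every platform (T3 ∪ T4 ∪ T6 = {P1, P2, P3, P4, P5, P6}); total cost 7 + 14 + 3 = 24.
No covering selection has total cost below 24.

24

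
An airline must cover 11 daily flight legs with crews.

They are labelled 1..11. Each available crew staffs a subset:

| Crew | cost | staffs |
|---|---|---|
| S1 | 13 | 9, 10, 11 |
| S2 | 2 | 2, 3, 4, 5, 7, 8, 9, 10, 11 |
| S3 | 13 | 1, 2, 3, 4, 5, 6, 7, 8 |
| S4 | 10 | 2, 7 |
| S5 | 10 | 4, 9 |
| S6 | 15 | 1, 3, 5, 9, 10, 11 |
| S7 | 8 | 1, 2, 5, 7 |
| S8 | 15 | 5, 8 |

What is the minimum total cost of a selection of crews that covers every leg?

S2, S3 together cover every leg (S2 ∪ S3 = {1, 2, 3, 4, 5, 6, 7, 8, 9, 10, 11}); total cost 2 + 13 = 15.
No covering selection has total cost below 15.

15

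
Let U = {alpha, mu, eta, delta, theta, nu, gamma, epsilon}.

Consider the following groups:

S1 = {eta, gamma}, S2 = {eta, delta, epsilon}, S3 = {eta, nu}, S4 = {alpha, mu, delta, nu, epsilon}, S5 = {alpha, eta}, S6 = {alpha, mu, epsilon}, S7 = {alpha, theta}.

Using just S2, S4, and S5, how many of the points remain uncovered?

2

Union of S2, S4, S5 = {alpha, mu, eta, delta, nu, epsilon}.
Not covered: theta, gamma — 2 points.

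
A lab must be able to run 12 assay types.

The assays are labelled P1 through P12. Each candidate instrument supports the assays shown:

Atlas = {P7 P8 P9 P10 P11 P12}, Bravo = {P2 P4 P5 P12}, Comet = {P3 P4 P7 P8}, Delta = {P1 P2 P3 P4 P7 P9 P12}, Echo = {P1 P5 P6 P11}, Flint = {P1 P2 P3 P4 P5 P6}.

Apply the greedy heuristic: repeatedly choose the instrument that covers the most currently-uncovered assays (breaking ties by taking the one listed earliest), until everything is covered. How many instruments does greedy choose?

3

Greedy: pick Delta (covers 7 new) → pick Atlas (covers 3 new) → pick Echo (covers 2 new). Total picks: 3.
(The true minimum cover uses only 2 instruments, so greedy is not optimal here.)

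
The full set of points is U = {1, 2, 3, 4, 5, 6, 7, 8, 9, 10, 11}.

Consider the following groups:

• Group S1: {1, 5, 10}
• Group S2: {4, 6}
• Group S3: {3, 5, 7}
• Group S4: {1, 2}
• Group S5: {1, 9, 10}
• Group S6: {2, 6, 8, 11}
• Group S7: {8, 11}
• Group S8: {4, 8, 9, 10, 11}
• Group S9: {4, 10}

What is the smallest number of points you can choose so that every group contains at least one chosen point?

4

The 4 points {1, 4, 7, 11} hit every group.
The groups S2, S3, S4, S7 are pairwise disjoint, so any hitting set needs a separate point for each — at least 4. Hence 4 is optimal.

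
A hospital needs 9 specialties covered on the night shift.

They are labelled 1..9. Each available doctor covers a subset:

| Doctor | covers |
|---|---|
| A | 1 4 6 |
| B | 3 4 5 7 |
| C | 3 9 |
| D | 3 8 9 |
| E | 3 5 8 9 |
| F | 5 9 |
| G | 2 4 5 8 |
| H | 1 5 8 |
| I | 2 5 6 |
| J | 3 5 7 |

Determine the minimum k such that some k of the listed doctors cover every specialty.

4

Take {A, D, G, J}. Their union is {1, 2, 3, 4, 5, 6, 7, 8, 9}, which is all 9 specialties.
No 3 of the 10 doctors cover everything (all 120 combinations miss at least one specialty), so 4 is optimal.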